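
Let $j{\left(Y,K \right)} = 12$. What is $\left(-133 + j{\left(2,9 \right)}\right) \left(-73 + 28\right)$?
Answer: $5445$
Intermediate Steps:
$\left(-133 + j{\left(2,9 \right)}\right) \left(-73 + 28\right) = \left(-133 + 12\right) \left(-73 + 28\right) = \left(-121\right) \left(-45\right) = 5445$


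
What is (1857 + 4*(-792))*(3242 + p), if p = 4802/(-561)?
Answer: -792700520/187 ≈ -4.2390e+6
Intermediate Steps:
p = -4802/561 (p = 4802*(-1/561) = -4802/561 ≈ -8.5597)
(1857 + 4*(-792))*(3242 + p) = (1857 + 4*(-792))*(3242 - 4802/561) = (1857 - 3168)*(1813960/561) = -1311*1813960/561 = -792700520/187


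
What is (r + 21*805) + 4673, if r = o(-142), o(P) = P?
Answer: 21436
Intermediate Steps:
r = -142
(r + 21*805) + 4673 = (-142 + 21*805) + 4673 = (-142 + 16905) + 4673 = 16763 + 4673 = 21436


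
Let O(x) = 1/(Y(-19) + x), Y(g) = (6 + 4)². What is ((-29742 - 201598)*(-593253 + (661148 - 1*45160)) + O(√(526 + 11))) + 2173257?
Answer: -49750223967609/9463 - √537/9463 ≈ -5.2573e+9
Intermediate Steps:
Y(g) = 100 (Y(g) = 10² = 100)
O(x) = 1/(100 + x)
((-29742 - 201598)*(-593253 + (661148 - 1*45160)) + O(√(526 + 11))) + 2173257 = ((-29742 - 201598)*(-593253 + (661148 - 1*45160)) + 1/(100 + √(526 + 11))) + 2173257 = (-231340*(-593253 + (661148 - 45160)) + 1/(100 + √537)) + 2173257 = (-231340*(-593253 + 615988) + 1/(100 + √537)) + 2173257 = (-231340*22735 + 1/(100 + √537)) + 2173257 = (-5259514900 + 1/(100 + √537)) + 2173257 = -5257341643 + 1/(100 + √537)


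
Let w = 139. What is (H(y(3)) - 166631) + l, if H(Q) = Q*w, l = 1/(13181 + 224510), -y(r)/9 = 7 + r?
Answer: -42580203430/237691 ≈ -1.7914e+5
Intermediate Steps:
y(r) = -63 - 9*r (y(r) = -9*(7 + r) = -63 - 9*r)
l = 1/237691 ≈ 4.2071e-6
H(Q) = 139*Q (H(Q) = Q*139 = 139*Q)
(H(y(3)) - 166631) + l = (139*(-63 - 9*3) - 166631) + 1/237691 = (139*(-63 - 27) - 166631) + 1/237691 = (139*(-90) - 166631) + 1/237691 = (-12510 - 166631) + 1/237691 = -179141 + 1/237691 = -42580203430/237691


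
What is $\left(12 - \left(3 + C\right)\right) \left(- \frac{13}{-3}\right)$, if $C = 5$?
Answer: $\frac{52}{3} \approx 17.333$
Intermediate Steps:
$\left(12 - \left(3 + C\right)\right) \left(- \frac{13}{-3}\right) = \left(12 - 8\right) \left(- \frac{13}{-3}\right) = \left(12 - 8\right) \left(\left(-13\right) \left(- \frac{1}{3}\right)\right) = \left(12 - 8\right) \frac{13}{3} = 4 \cdot \frac{13}{3} = \frac{52}{3}$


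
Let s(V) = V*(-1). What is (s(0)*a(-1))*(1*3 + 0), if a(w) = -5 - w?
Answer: 0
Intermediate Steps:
s(V) = -V
(s(0)*a(-1))*(1*3 + 0) = ((-1*0)*(-5 - 1*(-1)))*(1*3 + 0) = (0*(-5 + 1))*(3 + 0) = (0*(-4))*3 = 0*3 = 0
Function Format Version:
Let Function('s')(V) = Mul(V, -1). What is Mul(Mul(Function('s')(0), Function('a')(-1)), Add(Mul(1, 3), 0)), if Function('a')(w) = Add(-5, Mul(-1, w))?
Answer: 0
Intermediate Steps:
Function('s')(V) = Mul(-1, V)
Mul(Mul(Function('s')(0), Function('a')(-1)), Add(Mul(1, 3), 0)) = Mul(Mul(Mul(-1, 0), Add(-5, Mul(-1, -1))), Add(Mul(1, 3), 0)) = Mul(Mul(0, Add(-5, 1)), Add(3, 0)) = Mul(Mul(0, -4), 3) = Mul(0, 3) = 0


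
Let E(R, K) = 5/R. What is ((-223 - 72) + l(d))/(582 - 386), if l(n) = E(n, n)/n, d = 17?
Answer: -42625/28322 ≈ -1.5050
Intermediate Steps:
l(n) = 5/n**2 (l(n) = (5/n)/n = 5/n**2)
((-223 - 72) + l(d))/(582 - 386) = ((-223 - 72) + 5/17**2)/(582 - 386) = (-295 + 5*(1/289))/196 = (-295 + 5/289)*(1/196) = -85250/289*1/196 = -42625/28322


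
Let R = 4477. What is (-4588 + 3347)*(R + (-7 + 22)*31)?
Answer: -6133022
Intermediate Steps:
(-4588 + 3347)*(R + (-7 + 22)*31) = (-4588 + 3347)*(4477 + (-7 + 22)*31) = -1241*(4477 + 15*31) = -1241*(4477 + 465) = -1241*4942 = -6133022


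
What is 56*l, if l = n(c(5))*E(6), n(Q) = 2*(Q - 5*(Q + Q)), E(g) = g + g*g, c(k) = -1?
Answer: 42336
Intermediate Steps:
E(g) = g + g²
n(Q) = -18*Q (n(Q) = 2*(Q - 10*Q) = 2*(-9*Q) = -18*Q)
l = 756 (l = (-18*(-1))*(6*(1 + 6)) = 18*(6*7) = 18*42 = 756)
56*l = 56*756 = 42336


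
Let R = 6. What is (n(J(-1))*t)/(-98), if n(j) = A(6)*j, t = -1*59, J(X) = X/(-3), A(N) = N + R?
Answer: 118/49 ≈ 2.4082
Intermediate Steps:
A(N) = 6 + N (A(N) = N + 6 = 6 + N)
J(X) = -X/3 (J(X) = X*(-1/3) = -X/3)
t = -59
n(j) = 12*j (n(j) = (6 + 6)*j = 12*j)
(n(J(-1))*t)/(-98) = ((12*(-1/3*(-1)))*(-59))/(-98) = ((12*(1/3))*(-59))*(-1/98) = (4*(-59))*(-1/98) = -236*(-1/98) = 118/49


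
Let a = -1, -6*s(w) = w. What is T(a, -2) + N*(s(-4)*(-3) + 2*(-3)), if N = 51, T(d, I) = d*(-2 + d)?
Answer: -405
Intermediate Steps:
s(w) = -w/6
T(a, -2) + N*(s(-4)*(-3) + 2*(-3)) = -(-2 - 1) + 51*(-⅙*(-4)*(-3) + 2*(-3)) = -1*(-3) + 51*((⅔)*(-3) - 6) = 3 + 51*(-2 - 6) = 3 + 51*(-8) = 3 - 408 = -405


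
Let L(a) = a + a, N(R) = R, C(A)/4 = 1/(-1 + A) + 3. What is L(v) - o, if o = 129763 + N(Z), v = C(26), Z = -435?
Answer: -3232592/25 ≈ -1.2930e+5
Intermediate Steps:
C(A) = 12 + 4/(-1 + A) (C(A) = 4*(1/(-1 + A) + 3) = 4*(3 + 1/(-1 + A)) = 12 + 4/(-1 + A))
v = 304/25 (v = 4*(-2 + 3*26)/(-1 + 26) = 4*(-2 + 78)/25 = 4*(1/25)*76 = 304/25 ≈ 12.160)
L(a) = 2*a
o = 129328 (o = 129763 - 435 = 129328)
L(v) - o = 2*(304/25) - 1*129328 = 608/25 - 129328 = -3232592/25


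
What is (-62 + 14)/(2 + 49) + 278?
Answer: 4710/17 ≈ 277.06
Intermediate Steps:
(-62 + 14)/(2 + 49) + 278 = -48/51 + 278 = -48*1/51 + 278 = -16/17 + 278 = 4710/17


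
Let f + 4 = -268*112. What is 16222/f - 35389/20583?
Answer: -698137603/308950830 ≈ -2.2597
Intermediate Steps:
f = -30020 (f = -4 - 268*112 = -4 - 30016 = -30020)
16222/f - 35389/20583 = 16222/(-30020) - 35389/20583 = 16222*(-1/30020) - 35389*1/20583 = -8111/15010 - 35389/20583 = -698137603/308950830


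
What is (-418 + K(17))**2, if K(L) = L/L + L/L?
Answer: 173056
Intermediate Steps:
K(L) = 2 (K(L) = 1 + 1 = 2)
(-418 + K(17))**2 = (-418 + 2)**2 = (-416)**2 = 173056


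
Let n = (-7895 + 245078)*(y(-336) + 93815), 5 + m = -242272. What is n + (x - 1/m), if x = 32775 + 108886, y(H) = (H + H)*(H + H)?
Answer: 31340834653087807/242277 ≈ 1.2936e+11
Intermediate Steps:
m = -242277 (m = -5 - 242272 = -242277)
y(H) = 4*H**2 (y(H) = (2*H)*(2*H) = 4*H**2)
x = 141661
n = 129359371017 (n = (-7895 + 245078)*(4*(-336)**2 + 93815) = 237183*(4*112896 + 93815) = 237183*(451584 + 93815) = 237183*545399 = 129359371017)
n + (x - 1/m) = 129359371017 + (141661 - 1/(-242277)) = 129359371017 + (141661 - 1*(-1/242277)) = 129359371017 + (141661 + 1/242277) = 129359371017 + 34321202098/242277 = 31340834653087807/242277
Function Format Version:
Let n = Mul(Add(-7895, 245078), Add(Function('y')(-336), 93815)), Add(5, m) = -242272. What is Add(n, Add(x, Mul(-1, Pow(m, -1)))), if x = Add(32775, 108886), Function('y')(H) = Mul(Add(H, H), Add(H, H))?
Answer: Rational(31340834653087807, 242277) ≈ 1.2936e+11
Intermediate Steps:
m = -242277 (m = Add(-5, -242272) = -242277)
Function('y')(H) = Mul(4, Pow(H, 2)) (Function('y')(H) = Mul(Mul(2, H), Mul(2, H)) = Mul(4, Pow(H, 2)))
x = 141661
n = 129359371017 (n = Mul(Add(-7895, 245078), Add(Mul(4, Pow(-336, 2)), 93815)) = Mul(237183, Add(Mul(4, 112896), 93815)) = Mul(237183, Add(451584, 93815)) = Mul(237183, 545399) = 129359371017)
Add(n, Add(x, Mul(-1, Pow(m, -1)))) = Add(129359371017, Add(141661, Mul(-1, Pow(-242277, -1)))) = Add(129359371017, Add(141661, Mul(-1, Rational(-1, 242277)))) = Add(129359371017, Add(141661, Rational(1, 242277))) = Add(129359371017, Rational(34321202098, 242277)) = Rational(31340834653087807, 242277)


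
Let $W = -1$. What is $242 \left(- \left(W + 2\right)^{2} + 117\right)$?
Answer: $28072$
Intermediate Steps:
$242 \left(- \left(W + 2\right)^{2} + 117\right) = 242 \left(- \left(-1 + 2\right)^{2} + 117\right) = 242 \left(- 1^{2} + 117\right) = 242 \left(\left(-1\right) 1 + 117\right) = 242 \left(-1 + 117\right) = 242 \cdot 116 = 28072$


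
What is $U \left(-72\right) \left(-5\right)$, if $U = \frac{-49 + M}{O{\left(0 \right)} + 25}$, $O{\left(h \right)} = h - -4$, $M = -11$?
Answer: $- \frac{21600}{29} \approx -744.83$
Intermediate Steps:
$O{\left(h \right)} = 4 + h$ ($O{\left(h \right)} = h + 4 = 4 + h$)
$U = - \frac{60}{29}$ ($U = \frac{-49 - 11}{\left(4 + 0\right) + 25} = - \frac{60}{4 + 25} = - \frac{60}{29} \approx -2.069$)
$U \left(-72\right) \left(-5\right) = \left(- \frac{60}{29}\right) \left(-72\right) \left(-5\right) = \frac{4320}{29} \left(-5\right) = - \frac{21600}{29}$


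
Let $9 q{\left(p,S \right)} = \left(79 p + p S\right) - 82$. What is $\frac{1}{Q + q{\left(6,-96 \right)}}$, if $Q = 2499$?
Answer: $\frac{9}{22307} \approx 0.00040346$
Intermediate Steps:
$q{\left(p,S \right)} = - \frac{82}{9} + \frac{79 p}{9} + \frac{S p}{9}$ ($q{\left(p,S \right)} = \frac{\left(79 p + p S\right) - 82}{9} = \frac{\left(79 p + S p\right) - 82}{9} = \frac{-82 + 79 p + S p}{9} = - \frac{82}{9} + \frac{79 p}{9} + \frac{S p}{9}$)
$\frac{1}{Q + q{\left(6,-96 \right)}} = \frac{1}{2499 + \left(- \frac{82}{9} + \frac{79}{9} \cdot 6 + \frac{1}{9} \left(-96\right) 6\right)} = \frac{1}{2499 - \frac{184}{9}} = \frac{1}{\frac{22307}{9}} = \frac{9}{22307}$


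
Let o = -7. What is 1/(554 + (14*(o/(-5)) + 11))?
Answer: 5/2923 ≈ 0.0017106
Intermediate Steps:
1/(554 + (14*(o/(-5)) + 11)) = 1/(554 + (14*(-7/(-5)) + 11)) = 1/(554 + (14*(-7*(-1/5)) + 11)) = 1/(554 + (14*(7/5) + 11)) = 1/(554 + (98/5 + 11)) = 1/(554 + 153/5) = 1/(2923/5) = 5/2923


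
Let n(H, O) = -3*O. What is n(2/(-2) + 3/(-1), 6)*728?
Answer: -13104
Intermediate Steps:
n(2/(-2) + 3/(-1), 6)*728 = -3*6*728 = -18*728 = -13104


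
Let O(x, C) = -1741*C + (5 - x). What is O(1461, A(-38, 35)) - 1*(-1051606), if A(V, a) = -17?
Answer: 1079747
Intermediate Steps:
O(x, C) = 5 - x - 1741*C
O(1461, A(-38, 35)) - 1*(-1051606) = (5 - 1*1461 - 1741*(-17)) - 1*(-1051606) = (5 - 1461 + 29597) + 1051606 = 28141 + 1051606 = 1079747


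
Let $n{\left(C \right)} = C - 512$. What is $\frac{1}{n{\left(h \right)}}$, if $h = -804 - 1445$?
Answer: $- \frac{1}{2761} \approx -0.00036219$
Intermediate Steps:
$h = -2249$ ($h = -804 - 1445 = -2249$)
$n{\left(C \right)} = -512 + C$
$\frac{1}{n{\left(h \right)}} = \frac{1}{-512 - 2249} = \frac{1}{-2761} = - \frac{1}{2761}$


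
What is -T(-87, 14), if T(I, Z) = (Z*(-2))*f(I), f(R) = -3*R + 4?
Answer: 7420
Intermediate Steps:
f(R) = 4 - 3*R
T(I, Z) = -2*Z*(4 - 3*I) (T(I, Z) = (Z*(-2))*(4 - 3*I) = (-2*Z)*(4 - 3*I) = -2*Z*(4 - 3*I))
-T(-87, 14) = -2*14*(-4 + 3*(-87)) = -2*14*(-4 - 261) = -2*14*(-265) = -1*(-7420) = 7420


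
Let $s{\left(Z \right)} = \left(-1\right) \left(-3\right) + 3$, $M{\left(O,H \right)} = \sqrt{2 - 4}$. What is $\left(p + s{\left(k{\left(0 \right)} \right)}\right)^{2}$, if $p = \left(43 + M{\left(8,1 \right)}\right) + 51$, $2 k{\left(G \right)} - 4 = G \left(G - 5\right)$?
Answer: $\left(100 + i \sqrt{2}\right)^{2} \approx 9998.0 + 282.84 i$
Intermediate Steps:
$M{\left(O,H \right)} = i \sqrt{2}$ ($M{\left(O,H \right)} = \sqrt{-2} = i \sqrt{2}$)
$k{\left(G \right)} = 2 + \frac{G \left(-5 + G\right)}{2}$ ($k{\left(G \right)} = 2 + \frac{G \left(G - 5\right)}{2} = 2 + \frac{G \left(-5 + G\right)}{2}$)
$s{\left(Z \right)} = 6$ ($s{\left(Z \right)} = 3 + 3 = 6$)
$p = 94 + i \sqrt{2}$ ($p = \left(43 + i \sqrt{2}\right) + 51 = 94 + i \sqrt{2} \approx 94.0 + 1.4142 i$)
$\left(p + s{\left(k{\left(0 \right)} \right)}\right)^{2} = \left(\left(94 + i \sqrt{2}\right) + 6\right)^{2} = \left(100 + i \sqrt{2}\right)^{2}$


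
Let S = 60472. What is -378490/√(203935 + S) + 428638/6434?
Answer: 214319/3217 - 378490*√143/6149 ≈ -669.45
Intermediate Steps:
-378490/√(203935 + S) + 428638/6434 = -378490/√(203935 + 60472) + 428638/6434 = -378490*√143/6149 + 428638*(1/6434) = -378490*√143/6149 + 214319/3217 = 214319/3217 - 378490*√143/6149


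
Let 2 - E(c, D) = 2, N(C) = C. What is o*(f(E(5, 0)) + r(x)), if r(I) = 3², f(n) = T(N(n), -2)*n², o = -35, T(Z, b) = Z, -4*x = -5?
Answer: -315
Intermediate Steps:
x = 5/4 (x = -¼*(-5) = 5/4 ≈ 1.2500)
E(c, D) = 0 (E(c, D) = 2 - 1*2 = 2 - 2 = 0)
f(n) = n³ (f(n) = n*n² = n³)
r(I) = 9
o*(f(E(5, 0)) + r(x)) = -35*(0³ + 9) = -35*(0 + 9) = -35*9 = -315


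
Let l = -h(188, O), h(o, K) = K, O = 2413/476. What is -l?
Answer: 2413/476 ≈ 5.0693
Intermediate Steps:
O = 2413/476 (O = 2413*(1/476) = 2413/476 ≈ 5.0693)
l = -2413/476 (l = -1*2413/476 = -2413/476 ≈ -5.0693)
-l = -1*(-2413/476) = 2413/476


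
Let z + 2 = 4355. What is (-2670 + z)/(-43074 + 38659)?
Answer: -1683/4415 ≈ -0.38120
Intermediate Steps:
z = 4353 (z = -2 + 4355 = 4353)
(-2670 + z)/(-43074 + 38659) = (-2670 + 4353)/(-43074 + 38659) = 1683/(-4415) = 1683*(-1/4415) = -1683/4415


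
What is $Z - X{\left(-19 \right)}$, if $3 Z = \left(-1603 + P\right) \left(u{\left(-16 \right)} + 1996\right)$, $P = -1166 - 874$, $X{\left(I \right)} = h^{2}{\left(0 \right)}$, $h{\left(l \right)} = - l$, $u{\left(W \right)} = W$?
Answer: $-2404380$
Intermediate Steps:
$X{\left(I \right)} = 0$ ($X{\left(I \right)} = \left(\left(-1\right) 0\right)^{2} = 0^{2} = 0$)
$P = -2040$
$Z = -2404380$ ($Z = \frac{\left(-1603 - 2040\right) \left(-16 + 1996\right)}{3} = \frac{\left(-3643\right) 1980}{3} = \frac{1}{3} \left(-7213140\right) = -2404380$)
$Z - X{\left(-19 \right)} = -2404380 - 0 = -2404380 + 0 = -2404380$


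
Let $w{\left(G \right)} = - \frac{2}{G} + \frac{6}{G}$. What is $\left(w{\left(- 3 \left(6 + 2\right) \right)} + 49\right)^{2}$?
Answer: $\frac{85849}{36} \approx 2384.7$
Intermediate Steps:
$w{\left(G \right)} = \frac{4}{G}$
$\left(w{\left(- 3 \left(6 + 2\right) \right)} + 49\right)^{2} = \left(\frac{4}{\left(-3\right) \left(6 + 2\right)} + 49\right)^{2} = \left(\frac{4}{\left(-3\right) 8} + 49\right)^{2} = \left(\frac{4}{-24} + 49\right)^{2} = \left(4 \left(- \frac{1}{24}\right) + 49\right)^{2} = \left(- \frac{1}{6} + 49\right)^{2} = \left(\frac{293}{6}\right)^{2} = \frac{85849}{36}$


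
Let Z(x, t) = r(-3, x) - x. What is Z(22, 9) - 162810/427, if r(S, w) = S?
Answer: -173485/427 ≈ -406.29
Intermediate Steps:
Z(x, t) = -3 - x
Z(22, 9) - 162810/427 = (-3 - 1*22) - 162810/427 = (-3 - 22) - 162810/427 = -25 - 335*486/427 = -25 - 162810/427 = -173485/427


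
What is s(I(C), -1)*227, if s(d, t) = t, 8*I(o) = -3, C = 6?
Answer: -227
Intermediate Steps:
I(o) = -3/8 (I(o) = (1/8)*(-3) = -3/8)
s(I(C), -1)*227 = -1*227 = -227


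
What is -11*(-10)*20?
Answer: 2200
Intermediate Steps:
-11*(-10)*20 = 110*20 = 2200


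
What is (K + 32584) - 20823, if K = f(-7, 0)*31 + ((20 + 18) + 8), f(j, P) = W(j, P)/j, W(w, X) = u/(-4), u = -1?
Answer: 330565/28 ≈ 11806.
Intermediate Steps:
W(w, X) = ¼ (W(w, X) = -1/(-4) = -1*(-¼) = ¼)
f(j, P) = 1/(4*j)
K = 1257/28 (K = ((¼)/(-7))*31 + ((20 + 18) + 8) = ((¼)*(-⅐))*31 + (38 + 8) = -1/28*31 + 46 = -31/28 + 46 = 1257/28 ≈ 44.893)
(K + 32584) - 20823 = (1257/28 + 32584) - 20823 = 913609/28 - 20823 = 330565/28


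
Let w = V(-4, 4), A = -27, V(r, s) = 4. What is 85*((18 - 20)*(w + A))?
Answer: 3910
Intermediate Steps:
w = 4
85*((18 - 20)*(w + A)) = 85*((18 - 20)*(4 - 27)) = 85*(-2*(-23)) = 85*46 = 3910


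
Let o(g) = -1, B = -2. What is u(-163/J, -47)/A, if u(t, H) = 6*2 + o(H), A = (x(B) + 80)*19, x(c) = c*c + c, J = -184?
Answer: 11/1558 ≈ 0.0070603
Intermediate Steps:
x(c) = c + c**2 (x(c) = c**2 + c = c + c**2)
A = 1558 (A = (-2*(1 - 2) + 80)*19 = (-2*(-1) + 80)*19 = (2 + 80)*19 = 82*19 = 1558)
u(t, H) = 11 (u(t, H) = 6*2 - 1 = 12 - 1 = 11)
u(-163/J, -47)/A = 11/1558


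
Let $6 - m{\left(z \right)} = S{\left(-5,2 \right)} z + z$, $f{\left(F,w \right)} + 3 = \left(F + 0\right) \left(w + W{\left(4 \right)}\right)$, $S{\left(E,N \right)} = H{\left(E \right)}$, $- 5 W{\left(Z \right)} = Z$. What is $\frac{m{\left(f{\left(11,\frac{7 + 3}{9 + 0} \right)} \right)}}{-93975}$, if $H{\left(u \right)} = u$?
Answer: $- \frac{346}{4228875} \approx -8.1818 \cdot 10^{-5}$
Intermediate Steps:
$W{\left(Z \right)} = - \frac{Z}{5}$
$S{\left(E,N \right)} = E$
$f{\left(F,w \right)} = -3 + F \left(- \frac{4}{5} + w\right)$ ($f{\left(F,w \right)} = -3 + \left(F + 0\right) \left(w - \frac{4}{5}\right) = -3 + F \left(w - \frac{4}{5}\right) = -3 + F \left(- \frac{4}{5} + w\right)$)
$m{\left(z \right)} = 6 + 4 z$ ($m{\left(z \right)} = 6 - \left(- 5 z + z\right) = 6 - - 4 z = 6 + 4 z$)
$\frac{m{\left(f{\left(11,\frac{7 + 3}{9 + 0} \right)} \right)}}{-93975} = \frac{6 + 4 \left(-3 - \frac{44}{5} + 11 \frac{7 + 3}{9 + 0}\right)}{-93975} = \left(6 + 4 \left(-3 - \frac{44}{5} + 11 \cdot \frac{10}{9}\right)\right) \left(- \frac{1}{93975}\right) = \left(6 + 4 \left(-3 - \frac{44}{5} + \frac{110}{9}\right)\right) \left(- \frac{1}{93975}\right) = \left(6 + 4 \cdot \frac{19}{45}\right) \left(- \frac{1}{93975}\right) = \left(6 + \frac{76}{45}\right) \left(- \frac{1}{93975}\right) = \frac{346}{45} \left(- \frac{1}{93975}\right) = - \frac{346}{4228875}$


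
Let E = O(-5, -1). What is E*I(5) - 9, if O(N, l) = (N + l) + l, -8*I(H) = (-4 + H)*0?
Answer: -9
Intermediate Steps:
I(H) = 0 (I(H) = -(-4 + H)*0/8 = -⅛*0 = 0)
O(N, l) = N + 2*l
E = -7 (E = -5 + 2*(-1) = -5 - 2 = -7)
E*I(5) - 9 = -7*0 - 9 = 0 - 9 = -9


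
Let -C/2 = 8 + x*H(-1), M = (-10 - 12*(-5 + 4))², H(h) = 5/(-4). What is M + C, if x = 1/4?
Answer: -91/8 ≈ -11.375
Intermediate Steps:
H(h) = -5/4 (H(h) = 5*(-¼) = -5/4)
x = ¼ ≈ 0.25000
M = 4 (M = (-10 - 12*(-1))² = (-10 - 4*(-3))² = (-10 + 12)² = 2² = 4)
C = -123/8 (C = -2*(8 + (¼)*(-5/4)) = -2*(8 - 5/16) = -2*123/16 = -123/8 ≈ -15.375)
M + C = 4 - 123/8 = -91/8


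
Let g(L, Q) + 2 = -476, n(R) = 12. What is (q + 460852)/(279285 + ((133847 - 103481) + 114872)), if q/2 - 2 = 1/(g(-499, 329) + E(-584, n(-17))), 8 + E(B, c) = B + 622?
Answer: 103231743/95093152 ≈ 1.0856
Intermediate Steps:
E(B, c) = 614 + B (E(B, c) = -8 + (B + 622) = -8 + (622 + B) = 614 + B)
g(L, Q) = -478 (g(L, Q) = -2 - 476 = -478)
q = 895/224 (q = 4 + 2/(-478 + (614 - 584)) = 4 + 2/(-478 + 30) = 4 + 2/(-448) = 4 + 2*(-1/448) = 4 - 1/224 = 895/224 ≈ 3.9955)
(q + 460852)/(279285 + ((133847 - 103481) + 114872)) = (895/224 + 460852)/(279285 + ((133847 - 103481) + 114872)) = 103231743/(224*(279285 + (30366 + 114872))) = 103231743/(224*(279285 + 145238)) = (103231743/224)/424523 = (103231743/224)*(1/424523) = 103231743/95093152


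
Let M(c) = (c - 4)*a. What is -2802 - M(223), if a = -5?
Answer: -1707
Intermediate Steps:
M(c) = 20 - 5*c (M(c) = (c - 4)*(-5) = (-4 + c)*(-5) = 20 - 5*c)
-2802 - M(223) = -2802 - (20 - 5*223) = -2802 - (20 - 1115) = -2802 - 1*(-1095) = -2802 + 1095 = -1707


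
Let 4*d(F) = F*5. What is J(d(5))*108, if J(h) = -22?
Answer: -2376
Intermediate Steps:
d(F) = 5*F/4 (d(F) = (F*5)/4 = (5*F)/4 = 5*F/4)
J(d(5))*108 = -22*108 = -2376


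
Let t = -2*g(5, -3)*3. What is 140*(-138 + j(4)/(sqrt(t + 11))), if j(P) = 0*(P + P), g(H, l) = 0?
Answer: -19320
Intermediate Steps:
j(P) = 0 (j(P) = 0*(2*P) = 0)
t = 0 (t = -2*0*3 = 0*3 = 0)
140*(-138 + j(4)/(sqrt(t + 11))) = 140*(-138 + 0/(sqrt(0 + 11))) = 140*(-138 + 0/(sqrt(11))) = 140*(-138 + 0*(sqrt(11)/11)) = 140*(-138 + 0) = 140*(-138) = -19320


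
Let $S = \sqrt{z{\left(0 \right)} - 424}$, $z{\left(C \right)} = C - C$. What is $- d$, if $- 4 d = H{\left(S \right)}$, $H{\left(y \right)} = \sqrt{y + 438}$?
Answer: $\frac{\sqrt{438 + 2 i \sqrt{106}}}{4} \approx 5.2336 + 0.12295 i$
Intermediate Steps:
$z{\left(C \right)} = 0$
$S = 2 i \sqrt{106}$ ($S = \sqrt{0 - 424} = \sqrt{-424} = 2 i \sqrt{106} \approx 20.591 i$)
$H{\left(y \right)} = \sqrt{438 + y}$
$d = - \frac{\sqrt{438 + 2 i \sqrt{106}}}{4} \approx -5.2336 - 0.12295 i$
$- d = - \frac{\left(-1\right) \sqrt{438 + 2 i \sqrt{106}}}{4} = \frac{\sqrt{438 + 2 i \sqrt{106}}}{4}$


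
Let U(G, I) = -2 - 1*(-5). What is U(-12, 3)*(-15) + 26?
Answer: -19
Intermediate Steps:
U(G, I) = 3 (U(G, I) = -2 + 5 = 3)
U(-12, 3)*(-15) + 26 = 3*(-15) + 26 = -45 + 26 = -19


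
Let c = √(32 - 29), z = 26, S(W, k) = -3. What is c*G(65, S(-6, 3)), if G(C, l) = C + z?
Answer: 91*√3 ≈ 157.62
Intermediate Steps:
c = √3 ≈ 1.7320
G(C, l) = 26 + C (G(C, l) = C + 26 = 26 + C)
c*G(65, S(-6, 3)) = √3*(26 + 65) = √3*91 = 91*√3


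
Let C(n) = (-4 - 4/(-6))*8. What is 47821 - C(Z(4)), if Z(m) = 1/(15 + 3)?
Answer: 143543/3 ≈ 47848.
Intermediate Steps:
Z(m) = 1/18
C(n) = -80/3 (C(n) = (-4 - 4*(-1/6))*8 = (-4 + 2/3)*8 = -10/3*8 = -80/3)
47821 - C(Z(4)) = 47821 - 1*(-80/3) = 47821 + 80/3 = 143543/3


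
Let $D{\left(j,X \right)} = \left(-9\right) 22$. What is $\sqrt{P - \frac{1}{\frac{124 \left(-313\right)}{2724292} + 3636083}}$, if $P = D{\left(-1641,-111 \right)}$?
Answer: $\frac{i \sqrt{303570873323346287585739679}}{1238218973678} \approx 14.071 i$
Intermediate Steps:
$D{\left(j,X \right)} = -198$
$P = -198$
$\sqrt{P - \frac{1}{\frac{124 \left(-313\right)}{2724292} + 3636083}} = \sqrt{-198 - \frac{1}{\frac{124 \left(-313\right)}{2724292} + 3636083}} = \sqrt{-198 - \frac{1}{\left(-38812\right) \frac{1}{2724292} + 3636083}} = \sqrt{-198 - \frac{1}{- \frac{9703}{681073} + 3636083}} = \sqrt{-198 - \frac{1}{\frac{2476437947356}{681073}}} = \sqrt{-198 - \frac{681073}{2476437947356}} = \sqrt{- \frac{490334714257561}{2476437947356}} = \frac{i \sqrt{303570873323346287585739679}}{1238218973678}$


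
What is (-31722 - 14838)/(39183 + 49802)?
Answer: -9312/17797 ≈ -0.52323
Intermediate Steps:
(-31722 - 14838)/(39183 + 49802) = -46560/88985 = -46560*1/88985 = -9312/17797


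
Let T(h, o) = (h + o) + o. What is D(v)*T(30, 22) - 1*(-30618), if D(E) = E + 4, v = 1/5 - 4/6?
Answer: 463192/15 ≈ 30879.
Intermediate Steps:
T(h, o) = h + 2*o
v = -7/15 (v = 1*(⅕) - 4*⅙ = ⅕ - ⅔ = -7/15 ≈ -0.46667)
D(E) = 4 + E
D(v)*T(30, 22) - 1*(-30618) = (4 - 7/15)*(30 + 2*22) - 1*(-30618) = 53*(30 + 44)/15 + 30618 = (53/15)*74 + 30618 = 3922/15 + 30618 = 463192/15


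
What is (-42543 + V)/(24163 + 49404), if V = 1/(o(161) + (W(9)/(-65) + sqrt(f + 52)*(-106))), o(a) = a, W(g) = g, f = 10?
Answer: -15070550802124/26060578816961 - 17225*sqrt(62)/8018639635988 ≈ -0.57829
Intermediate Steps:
V = 1/(10456/65 - 106*sqrt(62)) (V = 1/(161 + (9/(-65) + sqrt(10 + 52)*(-106))) = 1/(161 + (9*(-1/65) + sqrt(62)*(-106))) = 1/(161 + (-9/65 - 106*sqrt(62))) = 1/(10456/65 - 106*sqrt(62)) ≈ -0.0014842)
(-42543 + V)/(24163 + 49404) = (-42543 + (-84955/354242783 - 223925*sqrt(62)/1416971132))/(24163 + 49404) = (-15070550802124/354242783 - 223925*sqrt(62)/1416971132)/73567 = (-15070550802124/354242783 - 223925*sqrt(62)/1416971132)*(1/73567) = -15070550802124/26060578816961 - 17225*sqrt(62)/8018639635988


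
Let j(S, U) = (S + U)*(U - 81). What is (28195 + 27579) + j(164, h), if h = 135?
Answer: 71920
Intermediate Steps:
j(S, U) = (-81 + U)*(S + U) (j(S, U) = (S + U)*(-81 + U) = (-81 + U)*(S + U))
(28195 + 27579) + j(164, h) = (28195 + 27579) + (135**2 - 81*164 - 81*135 + 164*135) = 55774 + (18225 - 13284 - 10935 + 22140) = 55774 + 16146 = 71920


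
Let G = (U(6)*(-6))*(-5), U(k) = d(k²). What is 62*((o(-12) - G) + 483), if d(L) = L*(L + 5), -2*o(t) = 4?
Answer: -2715538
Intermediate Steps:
o(t) = -2 (o(t) = -½*4 = -2)
d(L) = L*(5 + L)
U(k) = k²*(5 + k²)
G = 44280 (G = ((6²*(5 + 6²))*(-6))*(-5) = ((36*(5 + 36))*(-6))*(-5) = ((36*41)*(-6))*(-5) = (1476*(-6))*(-5) = -8856*(-5) = 44280)
62*((o(-12) - G) + 483) = 62*((-2 - 1*44280) + 483) = 62*((-2 - 44280) + 483) = 62*(-44282 + 483) = 62*(-43799) = -2715538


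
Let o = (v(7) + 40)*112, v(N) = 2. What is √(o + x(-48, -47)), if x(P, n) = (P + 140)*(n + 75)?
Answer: 4*√455 ≈ 85.323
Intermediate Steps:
x(P, n) = (75 + n)*(140 + P) (x(P, n) = (140 + P)*(75 + n) = (75 + n)*(140 + P))
o = 4704 (o = (2 + 40)*112 = 42*112 = 4704)
√(o + x(-48, -47)) = √(4704 + (10500 + 75*(-48) + 140*(-47) - 48*(-47))) = √(4704 + (10500 - 3600 - 6580 + 2256)) = √(4704 + 2576) = √7280 = 4*√455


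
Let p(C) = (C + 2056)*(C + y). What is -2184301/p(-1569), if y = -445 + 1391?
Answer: 312043/43343 ≈ 7.1994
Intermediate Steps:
y = 946
p(C) = (946 + C)*(2056 + C) (p(C) = (C + 2056)*(C + 946) = (2056 + C)*(946 + C) = (946 + C)*(2056 + C))
-2184301/p(-1569) = -2184301/(1944976 + (-1569)² + 3002*(-1569)) = -2184301/(1944976 + 2461761 - 4710138) = -2184301/(-303401) = -2184301*(-1/303401) = 312043/43343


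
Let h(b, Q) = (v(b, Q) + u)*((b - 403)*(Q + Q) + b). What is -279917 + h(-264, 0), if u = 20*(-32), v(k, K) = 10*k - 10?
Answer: 588643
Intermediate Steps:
v(k, K) = -10 + 10*k
u = -640
h(b, Q) = (-650 + 10*b)*(b + 2*Q*(-403 + b)) (h(b, Q) = ((-10 + 10*b) - 640)*((b - 403)*(Q + Q) + b) = (-650 + 10*b)*((-403 + b)*(2*Q) + b) = (-650 + 10*b)*(2*Q*(-403 + b) + b) = (-650 + 10*b)*(b + 2*Q*(-403 + b)))
-279917 + h(-264, 0) = -279917 + (-650*(-264) + 10*(-264)² + 523900*0 - 9360*0*(-264) + 20*0*(-264)²) = -279917 + (171600 + 10*69696 + 0 + 0 + 20*0*69696) = -279917 + (171600 + 696960 + 0 + 0 + 0) = -279917 + 868560 = 588643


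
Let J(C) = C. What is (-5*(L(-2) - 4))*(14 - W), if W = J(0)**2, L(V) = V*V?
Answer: 0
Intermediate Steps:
L(V) = V**2
W = 0 (W = 0**2 = 0)
(-5*(L(-2) - 4))*(14 - W) = (-5*((-2)**2 - 4))*(14 - 1*0) = (-5*(4 - 4))*(14 + 0) = -5*0*14 = 0*14 = 0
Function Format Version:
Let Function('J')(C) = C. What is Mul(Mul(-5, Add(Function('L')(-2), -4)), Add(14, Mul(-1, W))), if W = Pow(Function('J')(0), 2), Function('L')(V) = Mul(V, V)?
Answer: 0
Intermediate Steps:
Function('L')(V) = Pow(V, 2)
W = 0 (W = Pow(0, 2) = 0)
Mul(Mul(-5, Add(Function('L')(-2), -4)), Add(14, Mul(-1, W))) = Mul(Mul(-5, Add(Pow(-2, 2), -4)), Add(14, Mul(-1, 0))) = Mul(Mul(-5, Add(4, -4)), Add(14, 0)) = Mul(Mul(-5, 0), 14) = Mul(0, 14) = 0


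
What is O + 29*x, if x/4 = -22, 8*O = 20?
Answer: -5099/2 ≈ -2549.5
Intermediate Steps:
O = 5/2 (O = (⅛)*20 = 5/2 ≈ 2.5000)
x = -88 (x = 4*(-22) = -88)
O + 29*x = 5/2 + 29*(-88) = 5/2 - 2552 = -5099/2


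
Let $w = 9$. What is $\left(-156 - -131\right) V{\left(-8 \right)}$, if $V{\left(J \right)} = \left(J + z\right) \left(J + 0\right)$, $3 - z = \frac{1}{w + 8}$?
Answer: $- \frac{17200}{17} \approx -1011.8$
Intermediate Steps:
$z = \frac{50}{17}$ ($z = 3 - \frac{1}{9 + 8} = 3 - \frac{1}{17} = \frac{50}{17} \approx 2.9412$)
$V{\left(J \right)} = J \left(\frac{50}{17} + J\right)$ ($V{\left(J \right)} = \left(J + \frac{50}{17}\right) \left(J + 0\right) = \left(\frac{50}{17} + J\right) J = J \left(\frac{50}{17} + J\right)$)
$\left(-156 - -131\right) V{\left(-8 \right)} = \left(-156 - -131\right) \frac{1}{17} \left(-8\right) \left(50 + 17 \left(-8\right)\right) = \left(-156 + 131\right) \frac{1}{17} \left(-8\right) \left(50 - 136\right) = - 25 \cdot \frac{1}{17} \left(-8\right) \left(-86\right) = \left(-25\right) \frac{688}{17} = - \frac{17200}{17}$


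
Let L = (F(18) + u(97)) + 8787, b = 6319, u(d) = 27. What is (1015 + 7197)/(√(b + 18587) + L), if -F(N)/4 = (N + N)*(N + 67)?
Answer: -4689052/1952095 - 4106*√24906/5856285 ≈ -2.5127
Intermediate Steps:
F(N) = -8*N*(67 + N) (F(N) = -4*(N + N)*(N + 67) = -4*2*N*(67 + N) = -8*N*(67 + N))
L = -3426 (L = (-8*18*(67 + 18) + 27) + 8787 = (-8*18*85 + 27) + 8787 = (-12240 + 27) + 8787 = -12213 + 8787 = -3426)
(1015 + 7197)/(√(b + 18587) + L) = (1015 + 7197)/(√(6319 + 18587) - 3426) = 8212/(√24906 - 3426) = 8212/(-3426 + √24906)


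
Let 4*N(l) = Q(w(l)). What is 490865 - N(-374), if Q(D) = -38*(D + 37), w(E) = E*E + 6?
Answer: 3640191/2 ≈ 1.8201e+6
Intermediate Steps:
w(E) = 6 + E² (w(E) = E² + 6 = 6 + E²)
Q(D) = -1406 - 38*D (Q(D) = -38*(37 + D) = -1406 - 38*D)
N(l) = -817/2 - 19*l²/2 (N(l) = (-1406 - 38*(6 + l²))/4 = (-1406 + (-228 - 38*l²))/4 = (-1634 - 38*l²)/4 = -817/2 - 19*l²/2)
490865 - N(-374) = 490865 - (-817/2 - 19/2*(-374)²) = 490865 - (-817/2 - 19/2*139876) = 490865 - (-817/2 - 1328822) = 490865 - 1*(-2658461/2) = 490865 + 2658461/2 = 3640191/2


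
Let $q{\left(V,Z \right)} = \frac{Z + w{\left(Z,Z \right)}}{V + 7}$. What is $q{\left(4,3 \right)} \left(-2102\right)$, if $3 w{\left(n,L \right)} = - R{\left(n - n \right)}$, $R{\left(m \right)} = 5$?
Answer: $- \frac{8408}{33} \approx -254.79$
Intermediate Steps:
$w{\left(n,L \right)} = - \frac{5}{3}$ ($w{\left(n,L \right)} = \frac{\left(-1\right) 5}{3} = \frac{1}{3} \left(-5\right) = - \frac{5}{3}$)
$q{\left(V,Z \right)} = \frac{- \frac{5}{3} + Z}{7 + V}$ ($q{\left(V,Z \right)} = \frac{Z - \frac{5}{3}}{V + 7} = \frac{- \frac{5}{3} + Z}{7 + V}$)
$q{\left(4,3 \right)} \left(-2102\right) = \frac{- \frac{5}{3} + 3}{7 + 4} \left(-2102\right) = \frac{1}{11} \cdot \frac{4}{3} \left(-2102\right) = \frac{4}{33} \left(-2102\right) = - \frac{8408}{33}$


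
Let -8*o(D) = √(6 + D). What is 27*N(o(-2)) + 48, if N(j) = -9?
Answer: -195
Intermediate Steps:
o(D) = -√(6 + D)/8
27*N(o(-2)) + 48 = 27*(-9) + 48 = -243 + 48 = -195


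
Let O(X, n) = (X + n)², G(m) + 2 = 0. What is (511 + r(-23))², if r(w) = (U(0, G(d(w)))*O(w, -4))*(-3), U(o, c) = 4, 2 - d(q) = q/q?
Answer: 67848169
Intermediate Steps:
d(q) = 1 (d(q) = 2 - q/q = 2 - 1*1 = 2 - 1 = 1)
G(m) = -2 (G(m) = -2 + 0 = -2)
r(w) = -12*(-4 + w)² (r(w) = (4*(w - 4)²)*(-3) = (4*(-4 + w)²)*(-3) = -12*(-4 + w)²)
(511 + r(-23))² = (511 - 12*(-4 - 23)²)² = (511 - 12*(-27)²)² = (511 - 12*729)² = (511 - 8748)² = (-8237)² = 67848169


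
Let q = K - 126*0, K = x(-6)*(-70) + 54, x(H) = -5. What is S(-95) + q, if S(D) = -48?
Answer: 356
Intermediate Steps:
K = 404 (K = -5*(-70) + 54 = 350 + 54 = 404)
q = 404 (q = 404 - 126*0 = 404 - 1*0 = 404 + 0 = 404)
S(-95) + q = -48 + 404 = 356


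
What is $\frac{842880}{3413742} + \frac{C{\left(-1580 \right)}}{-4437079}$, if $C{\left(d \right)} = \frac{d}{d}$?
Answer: $\frac{623320288963}{2524507156603} \approx 0.24691$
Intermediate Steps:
$C{\left(d \right)} = 1$
$\frac{842880}{3413742} + \frac{C{\left(-1580 \right)}}{-4437079} = \frac{842880}{3413742} + 1 \frac{1}{-4437079} = 842880 \cdot \frac{1}{3413742} + 1 \left(- \frac{1}{4437079}\right) = \frac{140480}{568957} - \frac{1}{4437079} = \frac{623320288963}{2524507156603}$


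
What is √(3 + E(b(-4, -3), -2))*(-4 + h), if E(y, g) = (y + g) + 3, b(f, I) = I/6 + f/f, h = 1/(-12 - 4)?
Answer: -195*√2/32 ≈ -8.6179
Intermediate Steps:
h = -1/16 (h = 1/(-16) = -1/16 ≈ -0.062500)
b(f, I) = 1 + I/6 (b(f, I) = I*(⅙) + 1 = I/6 + 1 = 1 + I/6)
E(y, g) = 3 + g + y (E(y, g) = (g + y) + 3 = 3 + g + y)
√(3 + E(b(-4, -3), -2))*(-4 + h) = √(3 + (3 - 2 + (1 + (⅙)*(-3))))*(-4 - 1/16) = √(3 + (3 - 2 + (1 - ½)))*(-65/16) = √(3 + (3 - 2 + ½))*(-65/16) = √(3 + 3/2)*(-65/16) = √(9/2)*(-65/16) = (3*√2/2)*(-65/16) = -195*√2/32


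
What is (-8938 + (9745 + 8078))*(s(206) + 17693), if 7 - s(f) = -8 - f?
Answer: 159165890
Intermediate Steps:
s(f) = 15 + f (s(f) = 7 - (-8 - f) = 7 + (8 + f) = 15 + f)
(-8938 + (9745 + 8078))*(s(206) + 17693) = (-8938 + (9745 + 8078))*((15 + 206) + 17693) = (-8938 + 17823)*(221 + 17693) = 8885*17914 = 159165890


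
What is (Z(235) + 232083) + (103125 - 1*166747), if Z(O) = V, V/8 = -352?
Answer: 165645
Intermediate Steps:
V = -2816 (V = 8*(-352) = -2816)
Z(O) = -2816
(Z(235) + 232083) + (103125 - 1*166747) = (-2816 + 232083) + (103125 - 1*166747) = 229267 + (103125 - 166747) = 229267 - 63622 = 165645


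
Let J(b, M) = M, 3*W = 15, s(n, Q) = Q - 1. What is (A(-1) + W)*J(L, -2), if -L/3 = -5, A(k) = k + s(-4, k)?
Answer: -4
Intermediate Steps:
s(n, Q) = -1 + Q
A(k) = -1 + 2*k (A(k) = k + (-1 + k) = -1 + 2*k)
W = 5 (W = (1/3)*15 = 5)
L = 15 (L = -3*(-5) = 15)
(A(-1) + W)*J(L, -2) = ((-1 + 2*(-1)) + 5)*(-2) = ((-1 - 2) + 5)*(-2) = (-3 + 5)*(-2) = 2*(-2) = -4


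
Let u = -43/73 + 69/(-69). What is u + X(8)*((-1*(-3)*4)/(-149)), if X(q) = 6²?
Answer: -48820/10877 ≈ -4.4884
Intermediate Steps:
X(q) = 36
u = -116/73 (u = -43*1/73 + 69*(-1/69) = -43/73 - 1 = -116/73 ≈ -1.5890)
u + X(8)*((-1*(-3)*4)/(-149)) = -116/73 + 36*((-1*(-3)*4)/(-149)) = -116/73 + 36*((3*4)*(-1/149)) = -116/73 + 36*(12*(-1/149)) = -116/73 + 36*(-12/149) = -116/73 - 432/149 = -48820/10877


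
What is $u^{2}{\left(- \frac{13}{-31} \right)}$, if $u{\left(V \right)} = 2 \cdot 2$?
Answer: $16$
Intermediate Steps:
$u{\left(V \right)} = 4$
$u^{2}{\left(- \frac{13}{-31} \right)} = 4^{2} = 16$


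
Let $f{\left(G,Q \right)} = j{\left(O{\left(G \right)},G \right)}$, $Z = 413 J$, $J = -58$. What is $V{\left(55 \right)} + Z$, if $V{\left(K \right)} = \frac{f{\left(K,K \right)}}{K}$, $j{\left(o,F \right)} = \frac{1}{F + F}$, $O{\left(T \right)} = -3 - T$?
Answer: $- \frac{144921699}{6050} \approx -23954.0$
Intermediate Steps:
$j{\left(o,F \right)} = \frac{1}{2 F}$
$Z = -23954$ ($Z = 413 \left(-58\right) = -23954$)
$f{\left(G,Q \right)} = \frac{1}{2 G}$
$V{\left(K \right)} = \frac{1}{2 K^{2}}$ ($V{\left(K \right)} = \frac{\frac{1}{2} \frac{1}{K}}{K} = \frac{1}{2 K^{2}}$)
$V{\left(55 \right)} + Z = \frac{1}{2 \cdot 3025} - 23954 = \frac{1}{2} \cdot \frac{1}{3025} - 23954 = \frac{1}{6050} - 23954 = - \frac{144921699}{6050}$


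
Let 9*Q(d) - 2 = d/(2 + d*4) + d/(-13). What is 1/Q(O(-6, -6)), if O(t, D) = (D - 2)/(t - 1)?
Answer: 18837/4366 ≈ 4.3145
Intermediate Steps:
O(t, D) = (-2 + D)/(-1 + t)
Q(d) = 2/9 - d/117 + d/(9*(2 + 4*d)) (Q(d) = 2/9 + (d/(2 + d*4) + d/(-13))/9 = 2/9 + (d/(2 + 4*d) + d*(-1/13))/9 = 2/9 + (d/(2 + 4*d) - d/13)/9 = 2/9 + (-d/13 + d/(2 + 4*d))/9 = 2/9 + (-d/117 + d/(9*(2 + 4*d))) = 2/9 - d/117 + d/(9*(2 + 4*d)))
1/Q(O(-6, -6)) = 1/((52 - 4*(-2 - 6)²/(-1 - 6)² + 115*((-2 - 6)/(-1 - 6)))/(234*(1 + 2*((-2 - 6)/(-1 - 6))))) = 1/((52 - 4*(-8/(-7))² + 115*(-8/(-7)))/(234*(1 + 2*(-8/(-7))))) = 1/((52 - 4*(-⅐*(-8))² + 115*(-⅐*(-8)))/(234*(1 + 2*(-⅐*(-8))))) = 1/((52 - 4*(8/7)² + 115*(8/7))/(234*(1 + 2*(8/7)))) = 1/((52 - 4*64/49 + 920/7)/(234*(1 + 16/7))) = 1/((52 - 256/49 + 920/7)/(234*(23/7))) = 1/((1/234)*(7/23)*(8732/49)) = 1/(4366/18837) = 18837/4366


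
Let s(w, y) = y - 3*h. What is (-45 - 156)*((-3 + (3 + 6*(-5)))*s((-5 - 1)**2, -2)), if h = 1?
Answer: -30150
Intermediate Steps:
s(w, y) = -3 + y (s(w, y) = y - 3*1 = y - 3 = -3 + y)
(-45 - 156)*((-3 + (3 + 6*(-5)))*s((-5 - 1)**2, -2)) = (-45 - 156)*((-3 + (3 + 6*(-5)))*(-3 - 2)) = -201*(-3 + (3 - 30))*(-5) = -201*(-3 - 27)*(-5) = -(-6030)*(-5) = -201*150 = -30150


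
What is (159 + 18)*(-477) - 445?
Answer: -84874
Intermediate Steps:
(159 + 18)*(-477) - 445 = 177*(-477) - 445 = -84429 - 445 = -84874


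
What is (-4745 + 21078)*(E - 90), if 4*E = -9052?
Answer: -38431549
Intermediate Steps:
E = -2263 (E = (1/4)*(-9052) = -2263)
(-4745 + 21078)*(E - 90) = (-4745 + 21078)*(-2263 - 90) = 16333*(-2353) = -38431549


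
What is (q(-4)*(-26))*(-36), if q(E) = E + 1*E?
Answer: -7488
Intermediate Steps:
q(E) = 2*E (q(E) = E + E = 2*E)
(q(-4)*(-26))*(-36) = ((2*(-4))*(-26))*(-36) = -8*(-26)*(-36) = 208*(-36) = -7488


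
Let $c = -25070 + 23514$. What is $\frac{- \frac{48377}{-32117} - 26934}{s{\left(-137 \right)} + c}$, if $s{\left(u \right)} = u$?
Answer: $\frac{864990901}{54374081} \approx 15.908$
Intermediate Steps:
$c = -1556$
$\frac{- \frac{48377}{-32117} - 26934}{s{\left(-137 \right)} + c} = \frac{- \frac{48377}{-32117} - 26934}{-137 - 1556} = \frac{\left(-48377\right) \left(- \frac{1}{32117}\right) - 26934}{-1693} = \left(\frac{48377}{32117} - 26934\right) \left(- \frac{1}{1693}\right) = \left(- \frac{864990901}{32117}\right) \left(- \frac{1}{1693}\right) = \frac{864990901}{54374081}$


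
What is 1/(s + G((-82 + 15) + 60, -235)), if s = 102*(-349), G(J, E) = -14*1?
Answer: -1/35612 ≈ -2.8080e-5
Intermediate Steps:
G(J, E) = -14
s = -35598
1/(s + G((-82 + 15) + 60, -235)) = 1/(-35598 - 14) = 1/(-35612) = -1/35612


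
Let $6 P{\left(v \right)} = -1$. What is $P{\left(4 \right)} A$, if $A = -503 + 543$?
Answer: $- \frac{20}{3} \approx -6.6667$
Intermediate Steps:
$P{\left(v \right)} = - \frac{1}{6}$ ($P{\left(v \right)} = \frac{1}{6} \left(-1\right) = - \frac{1}{6}$)
$A = 40$
$P{\left(4 \right)} A = \left(- \frac{1}{6}\right) 40 = - \frac{20}{3}$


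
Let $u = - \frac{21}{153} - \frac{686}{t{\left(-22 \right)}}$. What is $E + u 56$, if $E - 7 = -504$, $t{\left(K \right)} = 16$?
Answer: $- \frac{148190}{51} \approx -2905.7$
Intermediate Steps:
$u = - \frac{17549}{408}$ ($u = - \frac{21}{153} - \frac{686}{16} = \left(-21\right) \frac{1}{153} - \frac{343}{8} = - \frac{7}{51} - \frac{343}{8} = - \frac{17549}{408} \approx -43.012$)
$E = -497$ ($E = 7 - 504 = -497$)
$E + u 56 = -497 - \frac{122843}{51} = - \frac{148190}{51}$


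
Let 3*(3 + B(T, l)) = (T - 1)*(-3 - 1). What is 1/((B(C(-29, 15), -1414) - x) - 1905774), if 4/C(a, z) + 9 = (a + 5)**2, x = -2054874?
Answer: 1701/253616249 ≈ 6.7070e-6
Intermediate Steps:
C(a, z) = 4/(-9 + (5 + a)**2) (C(a, z) = 4/(-9 + (a + 5)**2) = 4/(-9 + (5 + a)**2))
B(T, l) = -5/3 - 4*T/3 (B(T, l) = -3 + ((T - 1)*(-3 - 1))/3 = -3 + ((-1 + T)*(-4))/3 = -3 + (4 - 4*T)/3 = -3 + (4/3 - 4*T/3) = -5/3 - 4*T/3)
1/((B(C(-29, 15), -1414) - x) - 1905774) = 1/(((-5/3 - 16/(3*(-9 + (5 - 29)**2))) - 1*(-2054874)) - 1905774) = 1/(((-5/3 - 16/(3*(-9 + (-24)**2))) + 2054874) - 1905774) = 1/(((-5/3 - 16/(3*(-9 + 576))) + 2054874) - 1905774) = 1/(((-5/3 - 16/(3*567)) + 2054874) - 1905774) = 1/(((-5/3 - 4/3*4/567) + 2054874) - 1905774) = 1/(((-5/3 - 16/1701) + 2054874) - 1905774) = 1/((-2851/1701 + 2054874) - 1905774) = 1/(3495337823/1701 - 1905774) = 1/(253616249/1701) = 1701/253616249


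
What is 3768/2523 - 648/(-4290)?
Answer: 988868/601315 ≈ 1.6445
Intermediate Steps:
3768/2523 - 648/(-4290) = 3768*(1/2523) - 648*(-1/4290) = 1256/841 + 108/715 = 988868/601315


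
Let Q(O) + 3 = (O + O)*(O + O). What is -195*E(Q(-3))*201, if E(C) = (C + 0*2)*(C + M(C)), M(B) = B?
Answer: -85366710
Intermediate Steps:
Q(O) = -3 + 4*O² (Q(O) = -3 + (O + O)*(O + O) = -3 + (2*O)*(2*O) = -3 + 4*O²)
E(C) = 2*C² (E(C) = (C + 0*2)*(C + C) = (C + 0)*(2*C) = C*(2*C) = 2*C²)
-195*E(Q(-3))*201 = -390*(-3 + 4*(-3)²)²*201 = -390*(-3 + 4*9)²*201 = -390*(-3 + 36)²*201 = -390*33²*201 = -390*1089*201 = -195*2178*201 = -424710*201 = -85366710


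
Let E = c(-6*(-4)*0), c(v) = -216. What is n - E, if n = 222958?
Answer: 223174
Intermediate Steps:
E = -216
n - E = 222958 - 1*(-216) = 222958 + 216 = 223174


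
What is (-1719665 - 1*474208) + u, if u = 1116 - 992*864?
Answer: -3049845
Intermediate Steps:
u = -855972 (u = 1116 - 857088 = -855972)
(-1719665 - 1*474208) + u = (-1719665 - 1*474208) - 855972 = (-1719665 - 474208) - 855972 = -2193873 - 855972 = -3049845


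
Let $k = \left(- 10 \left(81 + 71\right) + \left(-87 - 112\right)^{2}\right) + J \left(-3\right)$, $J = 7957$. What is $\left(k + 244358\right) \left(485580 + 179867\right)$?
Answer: $172063299896$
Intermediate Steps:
$k = 14210$ ($k = \left(- 10 \left(81 + 71\right) + \left(-87 - 112\right)^{2}\right) + 7957 \left(-3\right) = \left(\left(-10\right) 152 + \left(-199\right)^{2}\right) - 23871 = \left(-1520 + 39601\right) - 23871 = 38081 - 23871 = 14210$)
$\left(k + 244358\right) \left(485580 + 179867\right) = \left(14210 + 244358\right) \left(485580 + 179867\right) = 258568 \cdot 665447 = 172063299896$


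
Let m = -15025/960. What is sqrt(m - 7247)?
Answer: I*sqrt(4183287)/24 ≈ 85.221*I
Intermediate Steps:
m = -3005/192 (m = -15025*1/960 = -3005/192 ≈ -15.651)
sqrt(m - 7247) = sqrt(-3005/192 - 7247) = sqrt(-1394429/192) = I*sqrt(4183287)/24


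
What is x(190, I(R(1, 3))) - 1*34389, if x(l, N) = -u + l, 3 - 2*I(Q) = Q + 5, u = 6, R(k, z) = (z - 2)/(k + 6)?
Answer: -34205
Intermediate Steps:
R(k, z) = (-2 + z)/(6 + k)
I(Q) = -1 - Q/2 (I(Q) = 3/2 - (Q + 5)/2 = 3/2 - (5 + Q)/2 = 3/2 + (-5/2 - Q/2) = -1 - Q/2)
x(l, N) = -6 + l (x(l, N) = -1*6 + l = -6 + l)
x(190, I(R(1, 3))) - 1*34389 = (-6 + 190) - 1*34389 = 184 - 34389 = -34205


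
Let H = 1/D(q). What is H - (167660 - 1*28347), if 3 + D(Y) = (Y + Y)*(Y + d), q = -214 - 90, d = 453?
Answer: -12621061236/90595 ≈ -1.3931e+5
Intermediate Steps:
q = -304
D(Y) = -3 + 2*Y*(453 + Y) (D(Y) = -3 + (Y + Y)*(Y + 453) = -3 + (2*Y)*(453 + Y) = -3 + 2*Y*(453 + Y))
H = -1/90595 (H = 1/(-3 + 2*(-304)² + 906*(-304)) = 1/(-3 + 2*92416 - 275424) = 1/(-3 + 184832 - 275424) = 1/(-90595) = -1/90595 ≈ -1.1038e-5)
H - (167660 - 1*28347) = -1/90595 - (167660 - 1*28347) = -1/90595 - (167660 - 28347) = -1/90595 - 1*139313 = -1/90595 - 139313 = -12621061236/90595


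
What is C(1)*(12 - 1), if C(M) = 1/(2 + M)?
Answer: 11/3 ≈ 3.6667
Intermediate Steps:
C(1)*(12 - 1) = (12 - 1)/(2 + 1) = 11/3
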